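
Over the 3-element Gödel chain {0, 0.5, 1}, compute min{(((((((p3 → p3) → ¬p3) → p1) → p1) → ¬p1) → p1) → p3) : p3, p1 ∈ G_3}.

The minimum is attained at p3 = 0, p1 = 0.5:
  (p3 → p3): 0 ≤ 0, so result = 1
  ¬p3: Gödel ¬ of 0 = 1 (operand is 0)
  ((p3 → p3) → ¬p3): 1 ≤ 1, so result = 1
  (((p3 → p3) → ¬p3) → p1): 1 > 0.5, so result = 0.5
  ((((p3 → p3) → ¬p3) → p1) → p1): 0.5 ≤ 0.5, so result = 1
  ¬p1: Gödel ¬ of 0.5 = 0 (operand ≠ 0)
  (((((p3 → p3) → ¬p3) → p1) → p1) → ¬p1): 1 > 0, so result = 0
  ((((((p3 → p3) → ¬p3) → p1) → p1) → ¬p1) → p1): 0 ≤ 0.5, so result = 1
  (((((((p3 → p3) → ¬p3) → p1) → p1) → ¬p1) → p1) → p3): 1 > 0, so result = 0
Checking all 9 assignments confirms none give a value below 0.00.

0.00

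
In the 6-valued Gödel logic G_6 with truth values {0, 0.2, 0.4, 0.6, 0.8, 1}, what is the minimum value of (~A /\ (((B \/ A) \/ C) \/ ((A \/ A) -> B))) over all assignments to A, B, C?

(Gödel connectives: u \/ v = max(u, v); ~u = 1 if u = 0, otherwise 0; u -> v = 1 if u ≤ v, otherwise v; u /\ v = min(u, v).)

0.00

The minimum is attained at A = 0.2, B = 0, C = 0:
  ~A: Gödel ¬ of 0.2 = 0 (operand ≠ 0)
  (B \/ A) = max(0, 0.2) = 0.2
  ((B \/ A) \/ C) = max(0.2, 0) = 0.2
  (A \/ A) = max(0.2, 0.2) = 0.2
  ((A \/ A) -> B): 0.2 > 0, so result = 0
  (((B \/ A) \/ C) \/ ((A \/ A) -> B)) = max(0.2, 0) = 0.2
  (~A /\ (((B \/ A) \/ C) \/ ((A \/ A) -> B))) = min(0, 0.2) = 0
Checking all 216 assignments confirms none give a value below 0.00.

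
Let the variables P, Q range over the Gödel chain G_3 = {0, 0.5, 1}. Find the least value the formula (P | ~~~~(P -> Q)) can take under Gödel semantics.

0.50

The minimum is attained at P = 0.5, Q = 0:
  (P -> Q): 0.5 > 0, so result = 0
  ~(P -> Q): Gödel ¬ of 0 = 1 (operand is 0)
  ~~(P -> Q): Gödel ¬ of 1 = 0 (operand ≠ 0)
  ~~~(P -> Q): Gödel ¬ of 0 = 1 (operand is 0)
  ~~~~(P -> Q): Gödel ¬ of 1 = 0 (operand ≠ 0)
  (P | ~~~~(P -> Q)) = max(0.5, 0) = 0.5
Checking all 9 assignments confirms none give a value below 0.50.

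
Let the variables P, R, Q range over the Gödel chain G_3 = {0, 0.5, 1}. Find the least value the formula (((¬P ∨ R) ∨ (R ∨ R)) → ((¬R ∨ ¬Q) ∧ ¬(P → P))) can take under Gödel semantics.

The minimum is attained at P = 0, R = 0, Q = 0:
  ¬P: Gödel ¬ of 0 = 1 (operand is 0)
  (¬P ∨ R) = max(1, 0) = 1
  (R ∨ R) = max(0, 0) = 0
  ((¬P ∨ R) ∨ (R ∨ R)) = max(1, 0) = 1
  ¬R: Gödel ¬ of 0 = 1 (operand is 0)
  ¬Q: Gödel ¬ of 0 = 1 (operand is 0)
  (¬R ∨ ¬Q) = max(1, 1) = 1
  (P → P): 0 ≤ 0, so result = 1
  ¬(P → P): Gödel ¬ of 1 = 0 (operand ≠ 0)
  ((¬R ∨ ¬Q) ∧ ¬(P → P)) = min(1, 0) = 0
  (((¬P ∨ R) ∨ (R ∨ R)) → ((¬R ∨ ¬Q) ∧ ¬(P → P))): 1 > 0, so result = 0
Checking all 27 assignments confirms none give a value below 0.00.

0.00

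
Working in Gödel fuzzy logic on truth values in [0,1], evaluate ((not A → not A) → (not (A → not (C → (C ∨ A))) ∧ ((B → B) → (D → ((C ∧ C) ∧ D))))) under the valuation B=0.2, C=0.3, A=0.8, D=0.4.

not A: Gödel ¬ of 0.8 = 0 (operand ≠ 0)
not A: Gödel ¬ of 0.8 = 0 (operand ≠ 0)
(not A → not A): 0 ≤ 0, so result = 1
(C ∨ A) = max(0.3, 0.8) = 0.8
(C → (C ∨ A)): 0.3 ≤ 0.8, so result = 1
not (C → (C ∨ A)): Gödel ¬ of 1 = 0 (operand ≠ 0)
(A → not (C → (C ∨ A))): 0.8 > 0, so result = 0
not (A → not (C → (C ∨ A))): Gödel ¬ of 0 = 1 (operand is 0)
(B → B): 0.2 ≤ 0.2, so result = 1
(C ∧ C) = min(0.3, 0.3) = 0.3
((C ∧ C) ∧ D) = min(0.3, 0.4) = 0.3
(D → ((C ∧ C) ∧ D)): 0.4 > 0.3, so result = 0.3
((B → B) → (D → ((C ∧ C) ∧ D))): 1 > 0.3, so result = 0.3
(not (A → not (C → (C ∨ A))) ∧ ((B → B) → (D → ((C ∧ C) ∧ D)))) = min(1, 0.3) = 0.3
((not A → not A) → (not (A → not (C → (C ∨ A))) ∧ ((B → B) → (D → ((C ∧ C) ∧ D))))): 1 > 0.3, so result = 0.3

0.30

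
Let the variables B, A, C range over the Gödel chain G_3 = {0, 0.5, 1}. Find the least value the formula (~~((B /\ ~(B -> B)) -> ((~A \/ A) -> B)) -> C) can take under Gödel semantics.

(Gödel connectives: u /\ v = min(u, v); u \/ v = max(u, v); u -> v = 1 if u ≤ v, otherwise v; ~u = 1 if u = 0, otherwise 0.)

The minimum is attained at B = 0, A = 0, C = 0:
  (B -> B): 0 ≤ 0, so result = 1
  ~(B -> B): Gödel ¬ of 1 = 0 (operand ≠ 0)
  (B /\ ~(B -> B)) = min(0, 0) = 0
  ~A: Gödel ¬ of 0 = 1 (operand is 0)
  (~A \/ A) = max(1, 0) = 1
  ((~A \/ A) -> B): 1 > 0, so result = 0
  ((B /\ ~(B -> B)) -> ((~A \/ A) -> B)): 0 ≤ 0, so result = 1
  ~((B /\ ~(B -> B)) -> ((~A \/ A) -> B)): Gödel ¬ of 1 = 0 (operand ≠ 0)
  ~~((B /\ ~(B -> B)) -> ((~A \/ A) -> B)): Gödel ¬ of 0 = 1 (operand is 0)
  (~~((B /\ ~(B -> B)) -> ((~A \/ A) -> B)) -> C): 1 > 0, so result = 0
Checking all 27 assignments confirms none give a value below 0.00.

0.00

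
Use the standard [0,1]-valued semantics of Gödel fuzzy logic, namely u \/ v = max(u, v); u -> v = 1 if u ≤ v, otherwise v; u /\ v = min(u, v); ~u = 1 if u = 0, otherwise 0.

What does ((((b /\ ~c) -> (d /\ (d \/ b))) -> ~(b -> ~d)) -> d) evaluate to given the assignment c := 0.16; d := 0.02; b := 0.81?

0.02

~c: Gödel ¬ of 0.16 = 0 (operand ≠ 0)
(b /\ ~c) = min(0.81, 0) = 0
(d \/ b) = max(0.02, 0.81) = 0.81
(d /\ (d \/ b)) = min(0.02, 0.81) = 0.02
((b /\ ~c) -> (d /\ (d \/ b))): 0 ≤ 0.02, so result = 1
~d: Gödel ¬ of 0.02 = 0 (operand ≠ 0)
(b -> ~d): 0.81 > 0, so result = 0
~(b -> ~d): Gödel ¬ of 0 = 1 (operand is 0)
(((b /\ ~c) -> (d /\ (d \/ b))) -> ~(b -> ~d)): 1 ≤ 1, so result = 1
((((b /\ ~c) -> (d /\ (d \/ b))) -> ~(b -> ~d)) -> d): 1 > 0.02, so result = 0.02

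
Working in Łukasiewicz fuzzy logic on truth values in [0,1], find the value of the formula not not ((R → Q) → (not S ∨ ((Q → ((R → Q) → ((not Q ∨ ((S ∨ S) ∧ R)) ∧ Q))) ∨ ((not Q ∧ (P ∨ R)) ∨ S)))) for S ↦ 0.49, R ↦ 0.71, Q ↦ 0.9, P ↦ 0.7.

0.59

(R → Q): min(1, 1 − 0.71 + 0.9) = 1
not S: Łukasiewicz ¬ gives 1 − 0.49 = 0.51
(R → Q): min(1, 1 − 0.71 + 0.9) = 1
not Q: Łukasiewicz ¬ gives 1 − 0.9 = 0.1
(S ∨ S) = max(0.49, 0.49) = 0.49
((S ∨ S) ∧ R) = min(0.49, 0.71) = 0.49
(not Q ∨ ((S ∨ S) ∧ R)) = max(0.1, 0.49) = 0.49
((not Q ∨ ((S ∨ S) ∧ R)) ∧ Q) = min(0.49, 0.9) = 0.49
((R → Q) → ((not Q ∨ ((S ∨ S) ∧ R)) ∧ Q)): min(1, 1 − 1 + 0.49) = 0.49
(Q → ((R → Q) → ((not Q ∨ ((S ∨ S) ∧ R)) ∧ Q))): min(1, 1 − 0.9 + 0.49) = 0.59
not Q: Łukasiewicz ¬ gives 1 − 0.9 = 0.1
(P ∨ R) = max(0.7, 0.71) = 0.71
(not Q ∧ (P ∨ R)) = min(0.1, 0.71) = 0.1
((not Q ∧ (P ∨ R)) ∨ S) = max(0.1, 0.49) = 0.49
((Q → ((R → Q) → ((not Q ∨ ((S ∨ S) ∧ R)) ∧ Q))) ∨ ((not Q ∧ (P ∨ R)) ∨ S)) = max(0.59, 0.49) = 0.59
(not S ∨ ((Q → ((R → Q) → ((not Q ∨ ((S ∨ S) ∧ R)) ∧ Q))) ∨ ((not Q ∧ (P ∨ R)) ∨ S))) = max(0.51, 0.59) = 0.59
((R → Q) → (not S ∨ ((Q → ((R → Q) → ((not Q ∨ ((S ∨ S) ∧ R)) ∧ Q))) ∨ ((not Q ∧ (P ∨ R)) ∨ S)))): min(1, 1 − 1 + 0.59) = 0.59
not ((R → Q) → (not S ∨ ((Q → ((R → Q) → ((not Q ∨ ((S ∨ S) ∧ R)) ∧ Q))) ∨ ((not Q ∧ (P ∨ R)) ∨ S)))): Łukasiewicz ¬ gives 1 − 0.59 = 0.41
not not ((R → Q) → (not S ∨ ((Q → ((R → Q) → ((not Q ∨ ((S ∨ S) ∧ R)) ∧ Q))) ∨ ((not Q ∧ (P ∨ R)) ∨ S)))): Łukasiewicz ¬ gives 1 − 0.41 = 0.59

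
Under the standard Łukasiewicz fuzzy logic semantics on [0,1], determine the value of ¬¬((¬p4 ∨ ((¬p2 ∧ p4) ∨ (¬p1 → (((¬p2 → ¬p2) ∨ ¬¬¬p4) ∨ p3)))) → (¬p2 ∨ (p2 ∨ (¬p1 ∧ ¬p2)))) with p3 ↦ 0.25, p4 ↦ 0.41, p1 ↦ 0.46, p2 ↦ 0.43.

¬p4: Łukasiewicz ¬ gives 1 − 0.41 = 0.59
¬p2: Łukasiewicz ¬ gives 1 − 0.43 = 0.57
(¬p2 ∧ p4) = min(0.57, 0.41) = 0.41
¬p1: Łukasiewicz ¬ gives 1 − 0.46 = 0.54
¬p2: Łukasiewicz ¬ gives 1 − 0.43 = 0.57
¬p2: Łukasiewicz ¬ gives 1 − 0.43 = 0.57
(¬p2 → ¬p2): min(1, 1 − 0.57 + 0.57) = 1
¬p4: Łukasiewicz ¬ gives 1 − 0.41 = 0.59
¬¬p4: Łukasiewicz ¬ gives 1 − 0.59 = 0.41
¬¬¬p4: Łukasiewicz ¬ gives 1 − 0.41 = 0.59
((¬p2 → ¬p2) ∨ ¬¬¬p4) = max(1, 0.59) = 1
(((¬p2 → ¬p2) ∨ ¬¬¬p4) ∨ p3) = max(1, 0.25) = 1
(¬p1 → (((¬p2 → ¬p2) ∨ ¬¬¬p4) ∨ p3)): min(1, 1 − 0.54 + 1) = 1
((¬p2 ∧ p4) ∨ (¬p1 → (((¬p2 → ¬p2) ∨ ¬¬¬p4) ∨ p3))) = max(0.41, 1) = 1
(¬p4 ∨ ((¬p2 ∧ p4) ∨ (¬p1 → (((¬p2 → ¬p2) ∨ ¬¬¬p4) ∨ p3)))) = max(0.59, 1) = 1
¬p2: Łukasiewicz ¬ gives 1 − 0.43 = 0.57
¬p1: Łukasiewicz ¬ gives 1 − 0.46 = 0.54
¬p2: Łukasiewicz ¬ gives 1 − 0.43 = 0.57
(¬p1 ∧ ¬p2) = min(0.54, 0.57) = 0.54
(p2 ∨ (¬p1 ∧ ¬p2)) = max(0.43, 0.54) = 0.54
(¬p2 ∨ (p2 ∨ (¬p1 ∧ ¬p2))) = max(0.57, 0.54) = 0.57
((¬p4 ∨ ((¬p2 ∧ p4) ∨ (¬p1 → (((¬p2 → ¬p2) ∨ ¬¬¬p4) ∨ p3)))) → (¬p2 ∨ (p2 ∨ (¬p1 ∧ ¬p2)))): min(1, 1 − 1 + 0.57) = 0.57
¬((¬p4 ∨ ((¬p2 ∧ p4) ∨ (¬p1 → (((¬p2 → ¬p2) ∨ ¬¬¬p4) ∨ p3)))) → (¬p2 ∨ (p2 ∨ (¬p1 ∧ ¬p2)))): Łukasiewicz ¬ gives 1 − 0.57 = 0.43
¬¬((¬p4 ∨ ((¬p2 ∧ p4) ∨ (¬p1 → (((¬p2 → ¬p2) ∨ ¬¬¬p4) ∨ p3)))) → (¬p2 ∨ (p2 ∨ (¬p1 ∧ ¬p2)))): Łukasiewicz ¬ gives 1 − 0.43 = 0.57

0.57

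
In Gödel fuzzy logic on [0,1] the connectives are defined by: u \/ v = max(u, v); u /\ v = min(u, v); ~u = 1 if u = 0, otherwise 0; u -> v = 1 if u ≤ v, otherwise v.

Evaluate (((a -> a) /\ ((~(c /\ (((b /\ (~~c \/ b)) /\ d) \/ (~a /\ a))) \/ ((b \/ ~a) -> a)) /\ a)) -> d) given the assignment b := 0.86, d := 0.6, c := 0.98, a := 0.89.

(a -> a): 0.89 ≤ 0.89, so result = 1
~c: Gödel ¬ of 0.98 = 0 (operand ≠ 0)
~~c: Gödel ¬ of 0 = 1 (operand is 0)
(~~c \/ b) = max(1, 0.86) = 1
(b /\ (~~c \/ b)) = min(0.86, 1) = 0.86
((b /\ (~~c \/ b)) /\ d) = min(0.86, 0.6) = 0.6
~a: Gödel ¬ of 0.89 = 0 (operand ≠ 0)
(~a /\ a) = min(0, 0.89) = 0
(((b /\ (~~c \/ b)) /\ d) \/ (~a /\ a)) = max(0.6, 0) = 0.6
(c /\ (((b /\ (~~c \/ b)) /\ d) \/ (~a /\ a))) = min(0.98, 0.6) = 0.6
~(c /\ (((b /\ (~~c \/ b)) /\ d) \/ (~a /\ a))): Gödel ¬ of 0.6 = 0 (operand ≠ 0)
~a: Gödel ¬ of 0.89 = 0 (operand ≠ 0)
(b \/ ~a) = max(0.86, 0) = 0.86
((b \/ ~a) -> a): 0.86 ≤ 0.89, so result = 1
(~(c /\ (((b /\ (~~c \/ b)) /\ d) \/ (~a /\ a))) \/ ((b \/ ~a) -> a)) = max(0, 1) = 1
((~(c /\ (((b /\ (~~c \/ b)) /\ d) \/ (~a /\ a))) \/ ((b \/ ~a) -> a)) /\ a) = min(1, 0.89) = 0.89
((a -> a) /\ ((~(c /\ (((b /\ (~~c \/ b)) /\ d) \/ (~a /\ a))) \/ ((b \/ ~a) -> a)) /\ a)) = min(1, 0.89) = 0.89
(((a -> a) /\ ((~(c /\ (((b /\ (~~c \/ b)) /\ d) \/ (~a /\ a))) \/ ((b \/ ~a) -> a)) /\ a)) -> d): 0.89 > 0.6, so result = 0.6

0.60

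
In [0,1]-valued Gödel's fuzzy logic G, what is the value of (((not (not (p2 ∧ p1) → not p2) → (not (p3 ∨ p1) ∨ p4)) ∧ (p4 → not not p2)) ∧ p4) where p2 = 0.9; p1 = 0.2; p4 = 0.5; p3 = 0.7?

0.50

(p2 ∧ p1) = min(0.9, 0.2) = 0.2
not (p2 ∧ p1): Gödel ¬ of 0.2 = 0 (operand ≠ 0)
not p2: Gödel ¬ of 0.9 = 0 (operand ≠ 0)
(not (p2 ∧ p1) → not p2): 0 ≤ 0, so result = 1
not (not (p2 ∧ p1) → not p2): Gödel ¬ of 1 = 0 (operand ≠ 0)
(p3 ∨ p1) = max(0.7, 0.2) = 0.7
not (p3 ∨ p1): Gödel ¬ of 0.7 = 0 (operand ≠ 0)
(not (p3 ∨ p1) ∨ p4) = max(0, 0.5) = 0.5
(not (not (p2 ∧ p1) → not p2) → (not (p3 ∨ p1) ∨ p4)): 0 ≤ 0.5, so result = 1
not p2: Gödel ¬ of 0.9 = 0 (operand ≠ 0)
not not p2: Gödel ¬ of 0 = 1 (operand is 0)
(p4 → not not p2): 0.5 ≤ 1, so result = 1
((not (not (p2 ∧ p1) → not p2) → (not (p3 ∨ p1) ∨ p4)) ∧ (p4 → not not p2)) = min(1, 1) = 1
(((not (not (p2 ∧ p1) → not p2) → (not (p3 ∨ p1) ∨ p4)) ∧ (p4 → not not p2)) ∧ p4) = min(1, 0.5) = 0.5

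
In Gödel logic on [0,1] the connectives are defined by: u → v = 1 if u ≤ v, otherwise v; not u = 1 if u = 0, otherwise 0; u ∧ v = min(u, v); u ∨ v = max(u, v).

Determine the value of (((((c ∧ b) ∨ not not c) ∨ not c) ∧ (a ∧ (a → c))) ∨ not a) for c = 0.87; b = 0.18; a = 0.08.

0.08

(c ∧ b) = min(0.87, 0.18) = 0.18
not c: Gödel ¬ of 0.87 = 0 (operand ≠ 0)
not not c: Gödel ¬ of 0 = 1 (operand is 0)
((c ∧ b) ∨ not not c) = max(0.18, 1) = 1
not c: Gödel ¬ of 0.87 = 0 (operand ≠ 0)
(((c ∧ b) ∨ not not c) ∨ not c) = max(1, 0) = 1
(a → c): 0.08 ≤ 0.87, so result = 1
(a ∧ (a → c)) = min(0.08, 1) = 0.08
((((c ∧ b) ∨ not not c) ∨ not c) ∧ (a ∧ (a → c))) = min(1, 0.08) = 0.08
not a: Gödel ¬ of 0.08 = 0 (operand ≠ 0)
(((((c ∧ b) ∨ not not c) ∨ not c) ∧ (a ∧ (a → c))) ∨ not a) = max(0.08, 0) = 0.08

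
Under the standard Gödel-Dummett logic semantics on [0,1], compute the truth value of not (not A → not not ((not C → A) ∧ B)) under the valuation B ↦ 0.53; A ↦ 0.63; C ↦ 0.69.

not A: Gödel ¬ of 0.63 = 0 (operand ≠ 0)
not C: Gödel ¬ of 0.69 = 0 (operand ≠ 0)
(not C → A): 0 ≤ 0.63, so result = 1
((not C → A) ∧ B) = min(1, 0.53) = 0.53
not ((not C → A) ∧ B): Gödel ¬ of 0.53 = 0 (operand ≠ 0)
not not ((not C → A) ∧ B): Gödel ¬ of 0 = 1 (operand is 0)
(not A → not not ((not C → A) ∧ B)): 0 ≤ 1, so result = 1
not (not A → not not ((not C → A) ∧ B)): Gödel ¬ of 1 = 0 (operand ≠ 0)

0.00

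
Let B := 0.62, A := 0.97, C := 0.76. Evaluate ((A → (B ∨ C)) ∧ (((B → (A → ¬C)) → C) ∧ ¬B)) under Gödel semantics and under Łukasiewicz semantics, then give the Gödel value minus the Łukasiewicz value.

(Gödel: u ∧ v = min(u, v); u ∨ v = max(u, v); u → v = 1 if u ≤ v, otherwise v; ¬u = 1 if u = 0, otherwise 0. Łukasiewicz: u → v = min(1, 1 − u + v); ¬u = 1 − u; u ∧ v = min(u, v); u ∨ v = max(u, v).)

Gödel evaluation:
  (B ∨ C) = max(0.62, 0.76) = 0.76
  (A → (B ∨ C)): 0.97 > 0.76, so result = 0.76
  ¬C: Gödel ¬ of 0.76 = 0 (operand ≠ 0)
  (A → ¬C): 0.97 > 0, so result = 0
  (B → (A → ¬C)): 0.62 > 0, so result = 0
  ((B → (A → ¬C)) → C): 0 ≤ 0.76, so result = 1
  ¬B: Gödel ¬ of 0.62 = 0 (operand ≠ 0)
  (((B → (A → ¬C)) → C) ∧ ¬B) = min(1, 0) = 0
  ((A → (B ∨ C)) ∧ (((B → (A → ¬C)) → C) ∧ ¬B)) = min(0.76, 0) = 0
  Gödel value = 0
Łukasiewicz evaluation:
  (B ∨ C) = max(0.62, 0.76) = 0.76
  (A → (B ∨ C)): min(1, 1 − 0.97 + 0.76) = 0.79
  ¬C: Łukasiewicz ¬ gives 1 − 0.76 = 0.24
  (A → ¬C): min(1, 1 − 0.97 + 0.24) = 0.27
  (B → (A → ¬C)): min(1, 1 − 0.62 + 0.27) = 0.65
  ((B → (A → ¬C)) → C): min(1, 1 − 0.65 + 0.76) = 1
  ¬B: Łukasiewicz ¬ gives 1 − 0.62 = 0.38
  (((B → (A → ¬C)) → C) ∧ ¬B) = min(1, 0.38) = 0.38
  ((A → (B ∨ C)) ∧ (((B → (A → ¬C)) → C) ∧ ¬B)) = min(0.79, 0.38) = 0.38
  Łukasiewicz value = 0.38
Difference: 0 − 0.38 = -0.38

-0.38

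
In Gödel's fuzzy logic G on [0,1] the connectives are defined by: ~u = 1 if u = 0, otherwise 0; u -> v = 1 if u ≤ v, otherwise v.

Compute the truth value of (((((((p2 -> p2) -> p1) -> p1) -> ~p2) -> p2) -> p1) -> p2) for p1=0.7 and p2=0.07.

(p2 -> p2): 0.07 ≤ 0.07, so result = 1
((p2 -> p2) -> p1): 1 > 0.7, so result = 0.7
(((p2 -> p2) -> p1) -> p1): 0.7 ≤ 0.7, so result = 1
~p2: Gödel ¬ of 0.07 = 0 (operand ≠ 0)
((((p2 -> p2) -> p1) -> p1) -> ~p2): 1 > 0, so result = 0
(((((p2 -> p2) -> p1) -> p1) -> ~p2) -> p2): 0 ≤ 0.07, so result = 1
((((((p2 -> p2) -> p1) -> p1) -> ~p2) -> p2) -> p1): 1 > 0.7, so result = 0.7
(((((((p2 -> p2) -> p1) -> p1) -> ~p2) -> p2) -> p1) -> p2): 0.7 > 0.07, so result = 0.07

0.07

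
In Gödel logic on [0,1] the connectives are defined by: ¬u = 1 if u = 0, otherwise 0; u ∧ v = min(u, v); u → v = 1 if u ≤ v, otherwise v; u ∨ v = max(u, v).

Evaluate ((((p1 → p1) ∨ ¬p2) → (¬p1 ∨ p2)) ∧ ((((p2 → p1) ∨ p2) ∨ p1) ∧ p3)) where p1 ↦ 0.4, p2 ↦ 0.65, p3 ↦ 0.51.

0.51

(p1 → p1): 0.4 ≤ 0.4, so result = 1
¬p2: Gödel ¬ of 0.65 = 0 (operand ≠ 0)
((p1 → p1) ∨ ¬p2) = max(1, 0) = 1
¬p1: Gödel ¬ of 0.4 = 0 (operand ≠ 0)
(¬p1 ∨ p2) = max(0, 0.65) = 0.65
(((p1 → p1) ∨ ¬p2) → (¬p1 ∨ p2)): 1 > 0.65, so result = 0.65
(p2 → p1): 0.65 > 0.4, so result = 0.4
((p2 → p1) ∨ p2) = max(0.4, 0.65) = 0.65
(((p2 → p1) ∨ p2) ∨ p1) = max(0.65, 0.4) = 0.65
((((p2 → p1) ∨ p2) ∨ p1) ∧ p3) = min(0.65, 0.51) = 0.51
((((p1 → p1) ∨ ¬p2) → (¬p1 ∨ p2)) ∧ ((((p2 → p1) ∨ p2) ∨ p1) ∧ p3)) = min(0.65, 0.51) = 0.51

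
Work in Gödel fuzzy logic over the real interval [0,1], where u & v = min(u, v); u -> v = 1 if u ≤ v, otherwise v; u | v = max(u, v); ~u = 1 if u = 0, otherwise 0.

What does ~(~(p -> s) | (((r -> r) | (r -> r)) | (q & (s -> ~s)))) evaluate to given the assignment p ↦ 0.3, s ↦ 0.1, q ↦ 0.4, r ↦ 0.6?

0.00

(p -> s): 0.3 > 0.1, so result = 0.1
~(p -> s): Gödel ¬ of 0.1 = 0 (operand ≠ 0)
(r -> r): 0.6 ≤ 0.6, so result = 1
(r -> r): 0.6 ≤ 0.6, so result = 1
((r -> r) | (r -> r)) = max(1, 1) = 1
~s: Gödel ¬ of 0.1 = 0 (operand ≠ 0)
(s -> ~s): 0.1 > 0, so result = 0
(q & (s -> ~s)) = min(0.4, 0) = 0
(((r -> r) | (r -> r)) | (q & (s -> ~s))) = max(1, 0) = 1
(~(p -> s) | (((r -> r) | (r -> r)) | (q & (s -> ~s)))) = max(0, 1) = 1
~(~(p -> s) | (((r -> r) | (r -> r)) | (q & (s -> ~s)))): Gödel ¬ of 1 = 0 (operand ≠ 0)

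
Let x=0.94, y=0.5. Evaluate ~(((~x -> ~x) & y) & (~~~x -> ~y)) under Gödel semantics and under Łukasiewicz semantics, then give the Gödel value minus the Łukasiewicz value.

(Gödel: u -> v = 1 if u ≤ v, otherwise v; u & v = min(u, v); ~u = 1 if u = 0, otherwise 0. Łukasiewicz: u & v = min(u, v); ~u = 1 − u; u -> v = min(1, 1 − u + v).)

-0.50

Gödel evaluation:
  ~x: Gödel ¬ of 0.94 = 0 (operand ≠ 0)
  ~x: Gödel ¬ of 0.94 = 0 (operand ≠ 0)
  (~x -> ~x): 0 ≤ 0, so result = 1
  ((~x -> ~x) & y) = min(1, 0.5) = 0.5
  ~x: Gödel ¬ of 0.94 = 0 (operand ≠ 0)
  ~~x: Gödel ¬ of 0 = 1 (operand is 0)
  ~~~x: Gödel ¬ of 1 = 0 (operand ≠ 0)
  ~y: Gödel ¬ of 0.5 = 0 (operand ≠ 0)
  (~~~x -> ~y): 0 ≤ 0, so result = 1
  (((~x -> ~x) & y) & (~~~x -> ~y)) = min(0.5, 1) = 0.5
  ~(((~x -> ~x) & y) & (~~~x -> ~y)): Gödel ¬ of 0.5 = 0 (operand ≠ 0)
  Gödel value = 0
Łukasiewicz evaluation:
  ~x: Łukasiewicz ¬ gives 1 − 0.94 = 0.06
  ~x: Łukasiewicz ¬ gives 1 − 0.94 = 0.06
  (~x -> ~x): min(1, 1 − 0.06 + 0.06) = 1
  ((~x -> ~x) & y) = min(1, 0.5) = 0.5
  ~x: Łukasiewicz ¬ gives 1 − 0.94 = 0.06
  ~~x: Łukasiewicz ¬ gives 1 − 0.06 = 0.94
  ~~~x: Łukasiewicz ¬ gives 1 − 0.94 = 0.06
  ~y: Łukasiewicz ¬ gives 1 − 0.5 = 0.5
  (~~~x -> ~y): min(1, 1 − 0.06 + 0.5) = 1
  (((~x -> ~x) & y) & (~~~x -> ~y)) = min(0.5, 1) = 0.5
  ~(((~x -> ~x) & y) & (~~~x -> ~y)): Łukasiewicz ¬ gives 1 − 0.5 = 0.5
  Łukasiewicz value = 0.5
Difference: 0 − 0.5 = -0.50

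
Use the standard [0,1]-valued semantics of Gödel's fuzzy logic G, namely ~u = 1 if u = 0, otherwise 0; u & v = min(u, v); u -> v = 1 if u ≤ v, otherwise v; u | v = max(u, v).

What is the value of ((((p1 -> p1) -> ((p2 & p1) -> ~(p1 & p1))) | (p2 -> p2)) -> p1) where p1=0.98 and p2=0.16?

0.98

(p1 -> p1): 0.98 ≤ 0.98, so result = 1
(p2 & p1) = min(0.16, 0.98) = 0.16
(p1 & p1) = min(0.98, 0.98) = 0.98
~(p1 & p1): Gödel ¬ of 0.98 = 0 (operand ≠ 0)
((p2 & p1) -> ~(p1 & p1)): 0.16 > 0, so result = 0
((p1 -> p1) -> ((p2 & p1) -> ~(p1 & p1))): 1 > 0, so result = 0
(p2 -> p2): 0.16 ≤ 0.16, so result = 1
(((p1 -> p1) -> ((p2 & p1) -> ~(p1 & p1))) | (p2 -> p2)) = max(0, 1) = 1
((((p1 -> p1) -> ((p2 & p1) -> ~(p1 & p1))) | (p2 -> p2)) -> p1): 1 > 0.98, so result = 0.98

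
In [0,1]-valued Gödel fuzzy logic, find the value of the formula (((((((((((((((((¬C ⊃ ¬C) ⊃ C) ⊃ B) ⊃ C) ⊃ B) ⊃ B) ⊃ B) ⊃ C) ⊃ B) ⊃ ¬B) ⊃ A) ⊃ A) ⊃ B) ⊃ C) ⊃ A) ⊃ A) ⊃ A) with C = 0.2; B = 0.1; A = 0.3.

0.30

¬C: Gödel ¬ of 0.2 = 0 (operand ≠ 0)
¬C: Gödel ¬ of 0.2 = 0 (operand ≠ 0)
(¬C ⊃ ¬C): 0 ≤ 0, so result = 1
((¬C ⊃ ¬C) ⊃ C): 1 > 0.2, so result = 0.2
(((¬C ⊃ ¬C) ⊃ C) ⊃ B): 0.2 > 0.1, so result = 0.1
((((¬C ⊃ ¬C) ⊃ C) ⊃ B) ⊃ C): 0.1 ≤ 0.2, so result = 1
(((((¬C ⊃ ¬C) ⊃ C) ⊃ B) ⊃ C) ⊃ B): 1 > 0.1, so result = 0.1
((((((¬C ⊃ ¬C) ⊃ C) ⊃ B) ⊃ C) ⊃ B) ⊃ B): 0.1 ≤ 0.1, so result = 1
(((((((¬C ⊃ ¬C) ⊃ C) ⊃ B) ⊃ C) ⊃ B) ⊃ B) ⊃ B): 1 > 0.1, so result = 0.1
((((((((¬C ⊃ ¬C) ⊃ C) ⊃ B) ⊃ C) ⊃ B) ⊃ B) ⊃ B) ⊃ C): 0.1 ≤ 0.2, so result = 1
(((((((((¬C ⊃ ¬C) ⊃ C) ⊃ B) ⊃ C) ⊃ B) ⊃ B) ⊃ B) ⊃ C) ⊃ B): 1 > 0.1, so result = 0.1
¬B: Gödel ¬ of 0.1 = 0 (operand ≠ 0)
((((((((((¬C ⊃ ¬C) ⊃ C) ⊃ B) ⊃ C) ⊃ B) ⊃ B) ⊃ B) ⊃ C) ⊃ B) ⊃ ¬B): 0.1 > 0, so result = 0
(((((((((((¬C ⊃ ¬C) ⊃ C) ⊃ B) ⊃ C) ⊃ B) ⊃ B) ⊃ B) ⊃ C) ⊃ B) ⊃ ¬B) ⊃ A): 0 ≤ 0.3, so result = 1
((((((((((((¬C ⊃ ¬C) ⊃ C) ⊃ B) ⊃ C) ⊃ B) ⊃ B) ⊃ B) ⊃ C) ⊃ B) ⊃ ¬B) ⊃ A) ⊃ A): 1 > 0.3, so result = 0.3
(((((((((((((¬C ⊃ ¬C) ⊃ C) ⊃ B) ⊃ C) ⊃ B) ⊃ B) ⊃ B) ⊃ C) ⊃ B) ⊃ ¬B) ⊃ A) ⊃ A) ⊃ B): 0.3 > 0.1, so result = 0.1
((((((((((((((¬C ⊃ ¬C) ⊃ C) ⊃ B) ⊃ C) ⊃ B) ⊃ B) ⊃ B) ⊃ C) ⊃ B) ⊃ ¬B) ⊃ A) ⊃ A) ⊃ B) ⊃ C): 0.1 ≤ 0.2, so result = 1
(((((((((((((((¬C ⊃ ¬C) ⊃ C) ⊃ B) ⊃ C) ⊃ B) ⊃ B) ⊃ B) ⊃ C) ⊃ B) ⊃ ¬B) ⊃ A) ⊃ A) ⊃ B) ⊃ C) ⊃ A): 1 > 0.3, so result = 0.3
((((((((((((((((¬C ⊃ ¬C) ⊃ C) ⊃ B) ⊃ C) ⊃ B) ⊃ B) ⊃ B) ⊃ C) ⊃ B) ⊃ ¬B) ⊃ A) ⊃ A) ⊃ B) ⊃ C) ⊃ A) ⊃ A): 0.3 ≤ 0.3, so result = 1
(((((((((((((((((¬C ⊃ ¬C) ⊃ C) ⊃ B) ⊃ C) ⊃ B) ⊃ B) ⊃ B) ⊃ C) ⊃ B) ⊃ ¬B) ⊃ A) ⊃ A) ⊃ B) ⊃ C) ⊃ A) ⊃ A) ⊃ A): 1 > 0.3, so result = 0.3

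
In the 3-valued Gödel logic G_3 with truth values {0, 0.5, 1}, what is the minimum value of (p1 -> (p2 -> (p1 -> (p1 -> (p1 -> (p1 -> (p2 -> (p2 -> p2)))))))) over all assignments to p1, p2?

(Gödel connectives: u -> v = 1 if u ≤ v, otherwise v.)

1.00

Every assignment gives 1. For instance at p1 = 0, p2 = 0:
  (p2 -> p2): 0 ≤ 0, so result = 1
  (p2 -> (p2 -> p2)): 0 ≤ 1, so result = 1
  (p1 -> (p2 -> (p2 -> p2))): 0 ≤ 1, so result = 1
  (p1 -> (p1 -> (p2 -> (p2 -> p2)))): 0 ≤ 1, so result = 1
  (p1 -> (p1 -> (p1 -> (p2 -> (p2 -> p2))))): 0 ≤ 1, so result = 1
  (p1 -> (p1 -> (p1 -> (p1 -> (p2 -> (p2 -> p2)))))): 0 ≤ 1, so result = 1
  (p2 -> (p1 -> (p1 -> (p1 -> (p1 -> (p2 -> (p2 -> p2))))))): 0 ≤ 1, so result = 1
  (p1 -> (p2 -> (p1 -> (p1 -> (p1 -> (p1 -> (p2 -> (p2 -> p2)))))))): 0 ≤ 1, so result = 1
All 9 assignments give value 1 — the formula is a G_3-tautology.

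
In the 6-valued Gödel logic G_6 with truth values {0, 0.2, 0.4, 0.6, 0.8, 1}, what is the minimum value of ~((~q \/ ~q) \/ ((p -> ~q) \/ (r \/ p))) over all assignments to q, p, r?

0.00

The minimum is attained at q = 0, p = 0, r = 0:
  ~q: Gödel ¬ of 0 = 1 (operand is 0)
  ~q: Gödel ¬ of 0 = 1 (operand is 0)
  (~q \/ ~q) = max(1, 1) = 1
  ~q: Gödel ¬ of 0 = 1 (operand is 0)
  (p -> ~q): 0 ≤ 1, so result = 1
  (r \/ p) = max(0, 0) = 0
  ((p -> ~q) \/ (r \/ p)) = max(1, 0) = 1
  ((~q \/ ~q) \/ ((p -> ~q) \/ (r \/ p))) = max(1, 1) = 1
  ~((~q \/ ~q) \/ ((p -> ~q) \/ (r \/ p))): Gödel ¬ of 1 = 0 (operand ≠ 0)
Checking all 216 assignments confirms none give a value below 0.00.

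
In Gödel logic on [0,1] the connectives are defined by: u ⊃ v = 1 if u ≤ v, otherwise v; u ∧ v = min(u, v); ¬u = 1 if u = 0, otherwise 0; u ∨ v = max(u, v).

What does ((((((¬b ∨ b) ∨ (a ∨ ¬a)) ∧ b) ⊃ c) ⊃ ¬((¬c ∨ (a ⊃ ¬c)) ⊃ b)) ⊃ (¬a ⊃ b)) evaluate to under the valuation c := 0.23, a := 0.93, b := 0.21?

¬b: Gödel ¬ of 0.21 = 0 (operand ≠ 0)
(¬b ∨ b) = max(0, 0.21) = 0.21
¬a: Gödel ¬ of 0.93 = 0 (operand ≠ 0)
(a ∨ ¬a) = max(0.93, 0) = 0.93
((¬b ∨ b) ∨ (a ∨ ¬a)) = max(0.21, 0.93) = 0.93
(((¬b ∨ b) ∨ (a ∨ ¬a)) ∧ b) = min(0.93, 0.21) = 0.21
((((¬b ∨ b) ∨ (a ∨ ¬a)) ∧ b) ⊃ c): 0.21 ≤ 0.23, so result = 1
¬c: Gödel ¬ of 0.23 = 0 (operand ≠ 0)
¬c: Gödel ¬ of 0.23 = 0 (operand ≠ 0)
(a ⊃ ¬c): 0.93 > 0, so result = 0
(¬c ∨ (a ⊃ ¬c)) = max(0, 0) = 0
((¬c ∨ (a ⊃ ¬c)) ⊃ b): 0 ≤ 0.21, so result = 1
¬((¬c ∨ (a ⊃ ¬c)) ⊃ b): Gödel ¬ of 1 = 0 (operand ≠ 0)
(((((¬b ∨ b) ∨ (a ∨ ¬a)) ∧ b) ⊃ c) ⊃ ¬((¬c ∨ (a ⊃ ¬c)) ⊃ b)): 1 > 0, so result = 0
¬a: Gödel ¬ of 0.93 = 0 (operand ≠ 0)
(¬a ⊃ b): 0 ≤ 0.21, so result = 1
((((((¬b ∨ b) ∨ (a ∨ ¬a)) ∧ b) ⊃ c) ⊃ ¬((¬c ∨ (a ⊃ ¬c)) ⊃ b)) ⊃ (¬a ⊃ b)): 0 ≤ 1, so result = 1

1.00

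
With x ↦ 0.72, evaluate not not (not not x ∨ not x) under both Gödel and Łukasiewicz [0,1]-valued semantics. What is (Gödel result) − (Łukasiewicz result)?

0.28

Gödel evaluation:
  not x: Gödel ¬ of 0.72 = 0 (operand ≠ 0)
  not not x: Gödel ¬ of 0 = 1 (operand is 0)
  not x: Gödel ¬ of 0.72 = 0 (operand ≠ 0)
  (not not x ∨ not x) = max(1, 0) = 1
  not (not not x ∨ not x): Gödel ¬ of 1 = 0 (operand ≠ 0)
  not not (not not x ∨ not x): Gödel ¬ of 0 = 1 (operand is 0)
  Gödel value = 1
Łukasiewicz evaluation:
  not x: Łukasiewicz ¬ gives 1 − 0.72 = 0.28
  not not x: Łukasiewicz ¬ gives 1 − 0.28 = 0.72
  not x: Łukasiewicz ¬ gives 1 − 0.72 = 0.28
  (not not x ∨ not x) = max(0.72, 0.28) = 0.72
  not (not not x ∨ not x): Łukasiewicz ¬ gives 1 − 0.72 = 0.28
  not not (not not x ∨ not x): Łukasiewicz ¬ gives 1 − 0.28 = 0.72
  Łukasiewicz value = 0.72
Difference: 1 − 0.72 = 0.28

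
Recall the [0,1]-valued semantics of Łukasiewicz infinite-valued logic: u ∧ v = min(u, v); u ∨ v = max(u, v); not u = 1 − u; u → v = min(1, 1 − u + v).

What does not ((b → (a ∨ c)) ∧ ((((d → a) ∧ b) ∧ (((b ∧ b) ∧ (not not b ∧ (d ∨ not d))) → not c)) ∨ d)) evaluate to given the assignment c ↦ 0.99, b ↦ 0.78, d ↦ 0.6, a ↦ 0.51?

(a ∨ c) = max(0.51, 0.99) = 0.99
(b → (a ∨ c)): min(1, 1 − 0.78 + 0.99) = 1
(d → a): min(1, 1 − 0.6 + 0.51) = 0.91
((d → a) ∧ b) = min(0.91, 0.78) = 0.78
(b ∧ b) = min(0.78, 0.78) = 0.78
not b: Łukasiewicz ¬ gives 1 − 0.78 = 0.22
not not b: Łukasiewicz ¬ gives 1 − 0.22 = 0.78
not d: Łukasiewicz ¬ gives 1 − 0.6 = 0.4
(d ∨ not d) = max(0.6, 0.4) = 0.6
(not not b ∧ (d ∨ not d)) = min(0.78, 0.6) = 0.6
((b ∧ b) ∧ (not not b ∧ (d ∨ not d))) = min(0.78, 0.6) = 0.6
not c: Łukasiewicz ¬ gives 1 − 0.99 = 0.01
(((b ∧ b) ∧ (not not b ∧ (d ∨ not d))) → not c): min(1, 1 − 0.6 + 0.01) = 0.41
(((d → a) ∧ b) ∧ (((b ∧ b) ∧ (not not b ∧ (d ∨ not d))) → not c)) = min(0.78, 0.41) = 0.41
((((d → a) ∧ b) ∧ (((b ∧ b) ∧ (not not b ∧ (d ∨ not d))) → not c)) ∨ d) = max(0.41, 0.6) = 0.6
((b → (a ∨ c)) ∧ ((((d → a) ∧ b) ∧ (((b ∧ b) ∧ (not not b ∧ (d ∨ not d))) → not c)) ∨ d)) = min(1, 0.6) = 0.6
not ((b → (a ∨ c)) ∧ ((((d → a) ∧ b) ∧ (((b ∧ b) ∧ (not not b ∧ (d ∨ not d))) → not c)) ∨ d)): Łukasiewicz ¬ gives 1 − 0.6 = 0.4

0.40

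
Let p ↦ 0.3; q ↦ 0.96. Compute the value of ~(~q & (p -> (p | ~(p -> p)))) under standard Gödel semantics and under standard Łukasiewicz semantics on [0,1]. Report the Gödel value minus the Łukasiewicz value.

Gödel evaluation:
  ~q: Gödel ¬ of 0.96 = 0 (operand ≠ 0)
  (p -> p): 0.3 ≤ 0.3, so result = 1
  ~(p -> p): Gödel ¬ of 1 = 0 (operand ≠ 0)
  (p | ~(p -> p)) = max(0.3, 0) = 0.3
  (p -> (p | ~(p -> p))): 0.3 ≤ 0.3, so result = 1
  (~q & (p -> (p | ~(p -> p)))) = min(0, 1) = 0
  ~(~q & (p -> (p | ~(p -> p)))): Gödel ¬ of 0 = 1 (operand is 0)
  Gödel value = 1
Łukasiewicz evaluation:
  ~q: Łukasiewicz ¬ gives 1 − 0.96 = 0.04
  (p -> p): min(1, 1 − 0.3 + 0.3) = 1
  ~(p -> p): Łukasiewicz ¬ gives 1 − 1 = 0
  (p | ~(p -> p)) = max(0.3, 0) = 0.3
  (p -> (p | ~(p -> p))): min(1, 1 − 0.3 + 0.3) = 1
  (~q & (p -> (p | ~(p -> p)))) = min(0.04, 1) = 0.04
  ~(~q & (p -> (p | ~(p -> p)))): Łukasiewicz ¬ gives 1 − 0.04 = 0.96
  Łukasiewicz value = 0.96
Difference: 1 − 0.96 = 0.04

0.04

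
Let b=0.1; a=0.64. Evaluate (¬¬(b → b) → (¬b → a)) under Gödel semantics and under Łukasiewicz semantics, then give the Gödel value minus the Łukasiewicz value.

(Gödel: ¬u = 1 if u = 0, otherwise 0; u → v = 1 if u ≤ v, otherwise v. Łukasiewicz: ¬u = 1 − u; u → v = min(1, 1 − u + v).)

0.26

Gödel evaluation:
  (b → b): 0.1 ≤ 0.1, so result = 1
  ¬(b → b): Gödel ¬ of 1 = 0 (operand ≠ 0)
  ¬¬(b → b): Gödel ¬ of 0 = 1 (operand is 0)
  ¬b: Gödel ¬ of 0.1 = 0 (operand ≠ 0)
  (¬b → a): 0 ≤ 0.64, so result = 1
  (¬¬(b → b) → (¬b → a)): 1 ≤ 1, so result = 1
  Gödel value = 1
Łukasiewicz evaluation:
  (b → b): min(1, 1 − 0.1 + 0.1) = 1
  ¬(b → b): Łukasiewicz ¬ gives 1 − 1 = 0
  ¬¬(b → b): Łukasiewicz ¬ gives 1 − 0 = 1
  ¬b: Łukasiewicz ¬ gives 1 − 0.1 = 0.9
  (¬b → a): min(1, 1 − 0.9 + 0.64) = 0.74
  (¬¬(b → b) → (¬b → a)): min(1, 1 − 1 + 0.74) = 0.74
  Łukasiewicz value = 0.74
Difference: 1 − 0.74 = 0.26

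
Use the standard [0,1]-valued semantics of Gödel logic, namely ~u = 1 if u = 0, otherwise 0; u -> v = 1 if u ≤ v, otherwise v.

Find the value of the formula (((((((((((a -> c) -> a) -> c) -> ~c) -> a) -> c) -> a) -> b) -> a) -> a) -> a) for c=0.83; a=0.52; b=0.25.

(a -> c): 0.52 ≤ 0.83, so result = 1
((a -> c) -> a): 1 > 0.52, so result = 0.52
(((a -> c) -> a) -> c): 0.52 ≤ 0.83, so result = 1
~c: Gödel ¬ of 0.83 = 0 (operand ≠ 0)
((((a -> c) -> a) -> c) -> ~c): 1 > 0, so result = 0
(((((a -> c) -> a) -> c) -> ~c) -> a): 0 ≤ 0.52, so result = 1
((((((a -> c) -> a) -> c) -> ~c) -> a) -> c): 1 > 0.83, so result = 0.83
(((((((a -> c) -> a) -> c) -> ~c) -> a) -> c) -> a): 0.83 > 0.52, so result = 0.52
((((((((a -> c) -> a) -> c) -> ~c) -> a) -> c) -> a) -> b): 0.52 > 0.25, so result = 0.25
(((((((((a -> c) -> a) -> c) -> ~c) -> a) -> c) -> a) -> b) -> a): 0.25 ≤ 0.52, so result = 1
((((((((((a -> c) -> a) -> c) -> ~c) -> a) -> c) -> a) -> b) -> a) -> a): 1 > 0.52, so result = 0.52
(((((((((((a -> c) -> a) -> c) -> ~c) -> a) -> c) -> a) -> b) -> a) -> a) -> a): 0.52 ≤ 0.52, so result = 1

1.00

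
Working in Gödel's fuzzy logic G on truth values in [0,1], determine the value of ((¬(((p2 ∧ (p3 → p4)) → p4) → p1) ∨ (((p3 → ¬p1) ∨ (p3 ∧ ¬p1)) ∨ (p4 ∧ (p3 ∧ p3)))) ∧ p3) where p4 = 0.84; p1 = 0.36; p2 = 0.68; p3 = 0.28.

0.28

(p3 → p4): 0.28 ≤ 0.84, so result = 1
(p2 ∧ (p3 → p4)) = min(0.68, 1) = 0.68
((p2 ∧ (p3 → p4)) → p4): 0.68 ≤ 0.84, so result = 1
(((p2 ∧ (p3 → p4)) → p4) → p1): 1 > 0.36, so result = 0.36
¬(((p2 ∧ (p3 → p4)) → p4) → p1): Gödel ¬ of 0.36 = 0 (operand ≠ 0)
¬p1: Gödel ¬ of 0.36 = 0 (operand ≠ 0)
(p3 → ¬p1): 0.28 > 0, so result = 0
¬p1: Gödel ¬ of 0.36 = 0 (operand ≠ 0)
(p3 ∧ ¬p1) = min(0.28, 0) = 0
((p3 → ¬p1) ∨ (p3 ∧ ¬p1)) = max(0, 0) = 0
(p3 ∧ p3) = min(0.28, 0.28) = 0.28
(p4 ∧ (p3 ∧ p3)) = min(0.84, 0.28) = 0.28
(((p3 → ¬p1) ∨ (p3 ∧ ¬p1)) ∨ (p4 ∧ (p3 ∧ p3))) = max(0, 0.28) = 0.28
(¬(((p2 ∧ (p3 → p4)) → p4) → p1) ∨ (((p3 → ¬p1) ∨ (p3 ∧ ¬p1)) ∨ (p4 ∧ (p3 ∧ p3)))) = max(0, 0.28) = 0.28
((¬(((p2 ∧ (p3 → p4)) → p4) → p1) ∨ (((p3 → ¬p1) ∨ (p3 ∧ ¬p1)) ∨ (p4 ∧ (p3 ∧ p3)))) ∧ p3) = min(0.28, 0.28) = 0.28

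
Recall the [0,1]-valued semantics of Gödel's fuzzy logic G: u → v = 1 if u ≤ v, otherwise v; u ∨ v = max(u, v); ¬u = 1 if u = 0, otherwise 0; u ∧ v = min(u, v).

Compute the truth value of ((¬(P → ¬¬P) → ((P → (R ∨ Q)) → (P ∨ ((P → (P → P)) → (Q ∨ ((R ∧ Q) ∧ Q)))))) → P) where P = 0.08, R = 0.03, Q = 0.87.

0.08

¬P: Gödel ¬ of 0.08 = 0 (operand ≠ 0)
¬¬P: Gödel ¬ of 0 = 1 (operand is 0)
(P → ¬¬P): 0.08 ≤ 1, so result = 1
¬(P → ¬¬P): Gödel ¬ of 1 = 0 (operand ≠ 0)
(R ∨ Q) = max(0.03, 0.87) = 0.87
(P → (R ∨ Q)): 0.08 ≤ 0.87, so result = 1
(P → P): 0.08 ≤ 0.08, so result = 1
(P → (P → P)): 0.08 ≤ 1, so result = 1
(R ∧ Q) = min(0.03, 0.87) = 0.03
((R ∧ Q) ∧ Q) = min(0.03, 0.87) = 0.03
(Q ∨ ((R ∧ Q) ∧ Q)) = max(0.87, 0.03) = 0.87
((P → (P → P)) → (Q ∨ ((R ∧ Q) ∧ Q))): 1 > 0.87, so result = 0.87
(P ∨ ((P → (P → P)) → (Q ∨ ((R ∧ Q) ∧ Q)))) = max(0.08, 0.87) = 0.87
((P → (R ∨ Q)) → (P ∨ ((P → (P → P)) → (Q ∨ ((R ∧ Q) ∧ Q))))): 1 > 0.87, so result = 0.87
(¬(P → ¬¬P) → ((P → (R ∨ Q)) → (P ∨ ((P → (P → P)) → (Q ∨ ((R ∧ Q) ∧ Q)))))): 0 ≤ 0.87, so result = 1
((¬(P → ¬¬P) → ((P → (R ∨ Q)) → (P ∨ ((P → (P → P)) → (Q ∨ ((R ∧ Q) ∧ Q)))))) → P): 1 > 0.08, so result = 0.08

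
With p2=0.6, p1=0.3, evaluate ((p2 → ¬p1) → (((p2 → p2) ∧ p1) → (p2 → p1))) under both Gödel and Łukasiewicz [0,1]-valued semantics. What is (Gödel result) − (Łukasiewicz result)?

0.00

Gödel evaluation:
  ¬p1: Gödel ¬ of 0.3 = 0 (operand ≠ 0)
  (p2 → ¬p1): 0.6 > 0, so result = 0
  (p2 → p2): 0.6 ≤ 0.6, so result = 1
  ((p2 → p2) ∧ p1) = min(1, 0.3) = 0.3
  (p2 → p1): 0.6 > 0.3, so result = 0.3
  (((p2 → p2) ∧ p1) → (p2 → p1)): 0.3 ≤ 0.3, so result = 1
  ((p2 → ¬p1) → (((p2 → p2) ∧ p1) → (p2 → p1))): 0 ≤ 1, so result = 1
  Gödel value = 1
Łukasiewicz evaluation:
  ¬p1: Łukasiewicz ¬ gives 1 − 0.3 = 0.7
  (p2 → ¬p1): min(1, 1 − 0.6 + 0.7) = 1
  (p2 → p2): min(1, 1 − 0.6 + 0.6) = 1
  ((p2 → p2) ∧ p1) = min(1, 0.3) = 0.3
  (p2 → p1): min(1, 1 − 0.6 + 0.3) = 0.7
  (((p2 → p2) ∧ p1) → (p2 → p1)): min(1, 1 − 0.3 + 0.7) = 1
  ((p2 → ¬p1) → (((p2 → p2) ∧ p1) → (p2 → p1))): min(1, 1 − 1 + 1) = 1
  Łukasiewicz value = 1
Difference: 1 − 1 = 0.00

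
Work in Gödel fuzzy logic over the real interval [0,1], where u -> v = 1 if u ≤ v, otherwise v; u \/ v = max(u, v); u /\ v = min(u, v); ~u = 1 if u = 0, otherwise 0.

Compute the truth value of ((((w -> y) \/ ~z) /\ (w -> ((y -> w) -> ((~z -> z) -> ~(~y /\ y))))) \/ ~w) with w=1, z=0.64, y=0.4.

(w -> y): 1 > 0.4, so result = 0.4
~z: Gödel ¬ of 0.64 = 0 (operand ≠ 0)
((w -> y) \/ ~z) = max(0.4, 0) = 0.4
(y -> w): 0.4 ≤ 1, so result = 1
~z: Gödel ¬ of 0.64 = 0 (operand ≠ 0)
(~z -> z): 0 ≤ 0.64, so result = 1
~y: Gödel ¬ of 0.4 = 0 (operand ≠ 0)
(~y /\ y) = min(0, 0.4) = 0
~(~y /\ y): Gödel ¬ of 0 = 1 (operand is 0)
((~z -> z) -> ~(~y /\ y)): 1 ≤ 1, so result = 1
((y -> w) -> ((~z -> z) -> ~(~y /\ y))): 1 ≤ 1, so result = 1
(w -> ((y -> w) -> ((~z -> z) -> ~(~y /\ y)))): 1 ≤ 1, so result = 1
(((w -> y) \/ ~z) /\ (w -> ((y -> w) -> ((~z -> z) -> ~(~y /\ y))))) = min(0.4, 1) = 0.4
~w: Gödel ¬ of 1 = 0 (operand ≠ 0)
((((w -> y) \/ ~z) /\ (w -> ((y -> w) -> ((~z -> z) -> ~(~y /\ y))))) \/ ~w) = max(0.4, 0) = 0.4

0.40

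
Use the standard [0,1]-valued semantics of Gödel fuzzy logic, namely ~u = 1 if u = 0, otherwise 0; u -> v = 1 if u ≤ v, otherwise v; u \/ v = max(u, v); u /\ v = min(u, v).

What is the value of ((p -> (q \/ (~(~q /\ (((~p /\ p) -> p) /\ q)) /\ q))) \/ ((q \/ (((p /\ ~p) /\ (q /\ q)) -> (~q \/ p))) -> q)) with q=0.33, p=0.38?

~q: Gödel ¬ of 0.33 = 0 (operand ≠ 0)
~p: Gödel ¬ of 0.38 = 0 (operand ≠ 0)
(~p /\ p) = min(0, 0.38) = 0
((~p /\ p) -> p): 0 ≤ 0.38, so result = 1
(((~p /\ p) -> p) /\ q) = min(1, 0.33) = 0.33
(~q /\ (((~p /\ p) -> p) /\ q)) = min(0, 0.33) = 0
~(~q /\ (((~p /\ p) -> p) /\ q)): Gödel ¬ of 0 = 1 (operand is 0)
(~(~q /\ (((~p /\ p) -> p) /\ q)) /\ q) = min(1, 0.33) = 0.33
(q \/ (~(~q /\ (((~p /\ p) -> p) /\ q)) /\ q)) = max(0.33, 0.33) = 0.33
(p -> (q \/ (~(~q /\ (((~p /\ p) -> p) /\ q)) /\ q))): 0.38 > 0.33, so result = 0.33
~p: Gödel ¬ of 0.38 = 0 (operand ≠ 0)
(p /\ ~p) = min(0.38, 0) = 0
(q /\ q) = min(0.33, 0.33) = 0.33
((p /\ ~p) /\ (q /\ q)) = min(0, 0.33) = 0
~q: Gödel ¬ of 0.33 = 0 (operand ≠ 0)
(~q \/ p) = max(0, 0.38) = 0.38
(((p /\ ~p) /\ (q /\ q)) -> (~q \/ p)): 0 ≤ 0.38, so result = 1
(q \/ (((p /\ ~p) /\ (q /\ q)) -> (~q \/ p))) = max(0.33, 1) = 1
((q \/ (((p /\ ~p) /\ (q /\ q)) -> (~q \/ p))) -> q): 1 > 0.33, so result = 0.33
((p -> (q \/ (~(~q /\ (((~p /\ p) -> p) /\ q)) /\ q))) \/ ((q \/ (((p /\ ~p) /\ (q /\ q)) -> (~q \/ p))) -> q)) = max(0.33, 0.33) = 0.33

0.33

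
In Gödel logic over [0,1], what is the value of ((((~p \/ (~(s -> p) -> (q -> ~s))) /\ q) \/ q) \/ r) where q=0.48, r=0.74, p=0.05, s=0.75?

~p: Gödel ¬ of 0.05 = 0 (operand ≠ 0)
(s -> p): 0.75 > 0.05, so result = 0.05
~(s -> p): Gödel ¬ of 0.05 = 0 (operand ≠ 0)
~s: Gödel ¬ of 0.75 = 0 (operand ≠ 0)
(q -> ~s): 0.48 > 0, so result = 0
(~(s -> p) -> (q -> ~s)): 0 ≤ 0, so result = 1
(~p \/ (~(s -> p) -> (q -> ~s))) = max(0, 1) = 1
((~p \/ (~(s -> p) -> (q -> ~s))) /\ q) = min(1, 0.48) = 0.48
(((~p \/ (~(s -> p) -> (q -> ~s))) /\ q) \/ q) = max(0.48, 0.48) = 0.48
((((~p \/ (~(s -> p) -> (q -> ~s))) /\ q) \/ q) \/ r) = max(0.48, 0.74) = 0.74

0.74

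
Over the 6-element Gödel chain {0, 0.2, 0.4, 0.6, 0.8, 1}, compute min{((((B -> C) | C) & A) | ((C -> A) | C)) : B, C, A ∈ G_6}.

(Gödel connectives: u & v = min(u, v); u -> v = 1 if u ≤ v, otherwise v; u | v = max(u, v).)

0.20

The minimum is attained at B = 0, C = 0.2, A = 0:
  (B -> C): 0 ≤ 0.2, so result = 1
  ((B -> C) | C) = max(1, 0.2) = 1
  (((B -> C) | C) & A) = min(1, 0) = 0
  (C -> A): 0.2 > 0, so result = 0
  ((C -> A) | C) = max(0, 0.2) = 0.2
  ((((B -> C) | C) & A) | ((C -> A) | C)) = max(0, 0.2) = 0.2
Checking all 216 assignments confirms none give a value below 0.20.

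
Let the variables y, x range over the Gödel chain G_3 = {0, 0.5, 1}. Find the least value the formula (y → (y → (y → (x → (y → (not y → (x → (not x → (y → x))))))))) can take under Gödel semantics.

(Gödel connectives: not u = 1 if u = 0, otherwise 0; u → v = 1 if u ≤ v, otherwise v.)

1.00

Every assignment gives 1. For instance at y = 0, x = 0:
  not y: Gödel ¬ of 0 = 1 (operand is 0)
  not x: Gödel ¬ of 0 = 1 (operand is 0)
  (y → x): 0 ≤ 0, so result = 1
  (not x → (y → x)): 1 ≤ 1, so result = 1
  (x → (not x → (y → x))): 0 ≤ 1, so result = 1
  (not y → (x → (not x → (y → x)))): 1 ≤ 1, so result = 1
  (y → (not y → (x → (not x → (y → x))))): 0 ≤ 1, so result = 1
  (x → (y → (not y → (x → (not x → (y → x)))))): 0 ≤ 1, so result = 1
  (y → (x → (y → (not y → (x → (not x → (y → x))))))): 0 ≤ 1, so result = 1
  (y → (y → (x → (y → (not y → (x → (not x → (y → x)))))))): 0 ≤ 1, so result = 1
  (y → (y → (y → (x → (y → (not y → (x → (not x → (y → x))))))))): 0 ≤ 1, so result = 1
All 9 assignments give value 1 — the formula is a G_3-tautology.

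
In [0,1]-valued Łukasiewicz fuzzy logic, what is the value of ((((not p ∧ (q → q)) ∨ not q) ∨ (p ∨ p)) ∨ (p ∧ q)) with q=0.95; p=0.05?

not p: Łukasiewicz ¬ gives 1 − 0.05 = 0.95
(q → q): min(1, 1 − 0.95 + 0.95) = 1
(not p ∧ (q → q)) = min(0.95, 1) = 0.95
not q: Łukasiewicz ¬ gives 1 − 0.95 = 0.05
((not p ∧ (q → q)) ∨ not q) = max(0.95, 0.05) = 0.95
(p ∨ p) = max(0.05, 0.05) = 0.05
(((not p ∧ (q → q)) ∨ not q) ∨ (p ∨ p)) = max(0.95, 0.05) = 0.95
(p ∧ q) = min(0.05, 0.95) = 0.05
((((not p ∧ (q → q)) ∨ not q) ∨ (p ∨ p)) ∨ (p ∧ q)) = max(0.95, 0.05) = 0.95

0.95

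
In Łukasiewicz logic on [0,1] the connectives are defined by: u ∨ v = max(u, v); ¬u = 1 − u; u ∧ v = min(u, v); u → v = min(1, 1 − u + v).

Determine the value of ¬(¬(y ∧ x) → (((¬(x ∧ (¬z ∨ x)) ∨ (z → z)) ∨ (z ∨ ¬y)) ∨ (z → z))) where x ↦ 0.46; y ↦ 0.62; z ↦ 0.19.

(y ∧ x) = min(0.62, 0.46) = 0.46
¬(y ∧ x): Łukasiewicz ¬ gives 1 − 0.46 = 0.54
¬z: Łukasiewicz ¬ gives 1 − 0.19 = 0.81
(¬z ∨ x) = max(0.81, 0.46) = 0.81
(x ∧ (¬z ∨ x)) = min(0.46, 0.81) = 0.46
¬(x ∧ (¬z ∨ x)): Łukasiewicz ¬ gives 1 − 0.46 = 0.54
(z → z): min(1, 1 − 0.19 + 0.19) = 1
(¬(x ∧ (¬z ∨ x)) ∨ (z → z)) = max(0.54, 1) = 1
¬y: Łukasiewicz ¬ gives 1 − 0.62 = 0.38
(z ∨ ¬y) = max(0.19, 0.38) = 0.38
((¬(x ∧ (¬z ∨ x)) ∨ (z → z)) ∨ (z ∨ ¬y)) = max(1, 0.38) = 1
(z → z): min(1, 1 − 0.19 + 0.19) = 1
(((¬(x ∧ (¬z ∨ x)) ∨ (z → z)) ∨ (z ∨ ¬y)) ∨ (z → z)) = max(1, 1) = 1
(¬(y ∧ x) → (((¬(x ∧ (¬z ∨ x)) ∨ (z → z)) ∨ (z ∨ ¬y)) ∨ (z → z))): min(1, 1 − 0.54 + 1) = 1
¬(¬(y ∧ x) → (((¬(x ∧ (¬z ∨ x)) ∨ (z → z)) ∨ (z ∨ ¬y)) ∨ (z → z))): Łukasiewicz ¬ gives 1 − 1 = 0

0.00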